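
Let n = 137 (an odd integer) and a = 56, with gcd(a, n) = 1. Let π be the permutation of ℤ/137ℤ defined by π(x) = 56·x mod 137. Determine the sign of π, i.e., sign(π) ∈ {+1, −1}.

Trace 133: π^k(133) = [133, 50, 60, 72, 59, 16, 74] for k=0..6.
Decompose π into cycles: lengths [17, 17, 17, 17, 17, 17, 17, 17, 1] (9 cycles, including the fixed point 0).
Σ(ℓ_i−1) = 137−9 = 128; sign = (−1)^128 = +1.
Zolotarev: (56|137) = +1, matching the cycle-count sign.

+1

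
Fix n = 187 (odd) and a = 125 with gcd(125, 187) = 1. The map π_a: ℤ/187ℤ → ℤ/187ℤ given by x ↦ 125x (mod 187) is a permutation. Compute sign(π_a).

Trace 179: π^k(179) = [179, 122, 103, 159, 53, 80, 89] for k=0..6.
The orbit structure of x ↦ 125x mod 187: 6 orbits of sizes [80, 80, 16, 5, 5, 1].
6 cycles on 187: each ℓ→(−1)^(ℓ−1), product (−1)^181 = -1.

-1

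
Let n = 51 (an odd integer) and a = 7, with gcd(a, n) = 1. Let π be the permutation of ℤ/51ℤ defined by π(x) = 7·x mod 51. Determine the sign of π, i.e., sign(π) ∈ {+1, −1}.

Trace 28: π^k(28) = [28, 43, 46, 16, 10, 19, 31] for k=0..6.
Cycle lengths of π_7 on ℤ/51ℤ: [16, 16, 16, 1, 1, 1]; 6 cycles in total.
n − c = 51 − 6 = 45; sign = (−1)^45 = -1.

-1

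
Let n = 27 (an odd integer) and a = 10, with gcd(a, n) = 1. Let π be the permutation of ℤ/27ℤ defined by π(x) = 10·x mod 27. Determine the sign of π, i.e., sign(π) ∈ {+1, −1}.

Start at x=1: 1 → 10 → 19 → 1 (one orbit).
15 cycles of lengths [3, 3, 3, 3, 3, 3, 1, 1, 1, 1, 1, 1, 1, 1, 1].
27 − 15 = 12 transpositions; sign(π) = (−1)^12 = +1.
Check: (10/27) = +1 by Zolotarev.

+1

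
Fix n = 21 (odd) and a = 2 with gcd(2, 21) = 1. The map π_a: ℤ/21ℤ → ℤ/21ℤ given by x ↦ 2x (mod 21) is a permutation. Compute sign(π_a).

-1

Start at x=1: 1 → 2 → 4 → 8 → 16 → 11 → 1 (one orbit).
The orbit structure of x ↦ 2x mod 21: 6 orbits of sizes [6, 6, 3, 3, 2, 1].
With 6 cycles on 21 points, sign = (−1)^{21−6} = -1.
Check: (2/21) = -1 by Zolotarev.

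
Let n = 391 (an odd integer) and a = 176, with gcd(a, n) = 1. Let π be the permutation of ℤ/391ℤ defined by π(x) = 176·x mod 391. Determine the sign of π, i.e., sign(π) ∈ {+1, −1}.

+1

Trace 63: π^k(63) = [63, 140, 7, 59, 218, 50, 198] for k=0..6.
5 cycles of lengths [176, 176, 22, 16, 1].
With 5 cycles on 391 points, sign = (−1)^{391−5} = +1.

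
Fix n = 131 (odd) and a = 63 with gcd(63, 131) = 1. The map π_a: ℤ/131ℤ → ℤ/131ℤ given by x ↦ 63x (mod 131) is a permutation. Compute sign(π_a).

+1

Orbit of 45 under x↦63x: [45, 84, 52, 1, 63, 39, 99]… (length divides ord_131(63)).
Cycle type of π: 13×10 + 1; total 11 cycles.
sign(π) = (−1)^{n − #cycles} = (−1)^{131−11} = (−1)^120 = +1.
(63|131)_J = +1 (Zolotarev's lemma cross-check).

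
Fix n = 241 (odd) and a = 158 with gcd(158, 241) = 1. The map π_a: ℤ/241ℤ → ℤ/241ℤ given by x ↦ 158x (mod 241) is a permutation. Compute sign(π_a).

Start at x=150: 150 → 82 → 183 → 235 → 16 → 118 → 87 → … (one orbit).
Cycle lengths of π_158 on ℤ/241ℤ: [60, 60, 60, 60, 1]; 5 cycles in total.
n − c = 241 − 5 = 236; sign = (−1)^236 = +1.

+1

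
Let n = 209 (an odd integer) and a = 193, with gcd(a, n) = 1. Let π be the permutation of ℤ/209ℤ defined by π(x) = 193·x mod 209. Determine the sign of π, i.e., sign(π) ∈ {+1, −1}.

+1

Start at x=49: 49 → 52 → 4 → 145 → 188 → 127 → 58 → … (one orbit).
Cycle lengths of π_193 on ℤ/209ℤ: [90, 90, 18, 10, 1]; 5 cycles in total.
sign(π) = (−1)^{n − #cycles} = (−1)^{209−5} = (−1)^204 = +1.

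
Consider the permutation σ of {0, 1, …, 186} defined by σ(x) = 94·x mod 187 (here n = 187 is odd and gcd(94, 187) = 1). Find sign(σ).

Orbit of 83 under x↦94x: [83, 135, 161, 174, 87, 137, 162]… (length divides ord_187(94)).
8 cycles of lengths [40, 40, 40, 40, 10, 8, 8, 1].
With 8 cycles on 187 points, sign = (−1)^{187−8} = -1.
(94|187)_J = -1 (Zolotarev's lemma cross-check).

-1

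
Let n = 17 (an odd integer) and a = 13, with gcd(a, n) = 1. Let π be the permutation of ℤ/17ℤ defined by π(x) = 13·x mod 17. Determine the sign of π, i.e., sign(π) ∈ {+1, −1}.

+1

Start at x=16: 16 → 4 → 1 → 13 → 16 (one orbit).
π_13 has 5 disjoint cycles with lengths [4, 4, 4, 4, 1] on {0,…,16}.
n − c = 17 − 5 = 12; sign = (−1)^12 = +1.
Via Zolotarev, sign(π_{13}) = (13|17) = +1.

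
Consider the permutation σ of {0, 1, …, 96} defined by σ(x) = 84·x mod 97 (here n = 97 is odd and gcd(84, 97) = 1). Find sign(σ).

Start at x=51: 51 → 16 → 83 → 85 → 59 → 9 → 77 → … (one orbit).
The orbit structure of x ↦ 84x mod 97: 2 orbits of sizes [96, 1].
n − c = 97 − 2 = 95; sign = (−1)^95 = -1.
(84|97)_J = -1 (Zolotarev's lemma cross-check).

-1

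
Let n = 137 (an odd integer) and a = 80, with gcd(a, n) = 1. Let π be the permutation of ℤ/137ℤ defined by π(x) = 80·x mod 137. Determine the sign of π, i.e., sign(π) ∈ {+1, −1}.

Orbit of 42 under x↦80x: [42, 72, 6, 69, 40, 49, 84]… (length divides ord_137(80)).
2 cycles of lengths [136, 1].
sign(π) = (−1)^{n − #cycles} = (−1)^{137−2} = (−1)^135 = -1.

-1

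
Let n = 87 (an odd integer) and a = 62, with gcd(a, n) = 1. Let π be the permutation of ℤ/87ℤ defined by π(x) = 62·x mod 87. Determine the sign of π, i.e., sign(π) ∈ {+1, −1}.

-1

Orbit of 38 under x↦62x: [38, 7, 86, 25, 71, 52, 5]… (length divides ord_87(62)).
Cycle type of π: 14×6 + 2 + 1; total 8 cycles.
Σ(ℓ_i−1) = 87−8 = 79; sign = (−1)^79 = -1.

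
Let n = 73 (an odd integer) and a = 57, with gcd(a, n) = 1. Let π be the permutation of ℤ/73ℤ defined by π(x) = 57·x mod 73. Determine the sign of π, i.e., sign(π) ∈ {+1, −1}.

+1

Trace 57: π^k(57) = [57, 37, 65, 55, 69, 64, 71] for k=0..6.
Cycle type of π: 18×4 + 1; total 5 cycles.
sign(π) = (−1)^{n − #cycles} = (−1)^{73−5} = (−1)^68 = +1.
(57|73)_J = +1 (Zolotarev's lemma cross-check).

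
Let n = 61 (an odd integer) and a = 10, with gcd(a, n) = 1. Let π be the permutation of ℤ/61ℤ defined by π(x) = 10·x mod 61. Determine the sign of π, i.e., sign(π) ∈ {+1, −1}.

Orbit of 39 under x↦10x: [39, 24, 57, 21, 27, 26, 16]… (length divides ord_61(10)).
The orbit structure of x ↦ 10x mod 61: 2 orbits of sizes [60, 1].
n − c = 61 − 2 = 59; sign = (−1)^59 = -1.
(10|61)_J = -1 (Zolotarev's lemma cross-check).

-1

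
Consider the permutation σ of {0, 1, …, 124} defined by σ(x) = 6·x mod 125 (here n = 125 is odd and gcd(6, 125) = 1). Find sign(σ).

+1

Trace 56: π^k(56) = [56, 86, 16, 96, 76, 81, 111] for k=0..6.
Decompose π into cycles: lengths [25, 25, 25, 25, 5, 5, 5, 5, 1, 1, 1, 1, 1] (13 cycles, including the fixed point 0).
n − c = 125 − 13 = 112; sign = (−1)^112 = +1.
The Jacobi symbol (6|125) = +1 (Zolotarev) agrees.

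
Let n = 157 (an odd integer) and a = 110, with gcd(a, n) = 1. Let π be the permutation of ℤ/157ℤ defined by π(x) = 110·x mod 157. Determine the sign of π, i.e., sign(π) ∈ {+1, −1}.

+1

Trace 16: π^k(16) = [16, 33, 19, 49, 52, 68, 101] for k=0..6.
3 cycles of lengths [78, 78, 1].
3 cycles on 157: each ℓ→(−1)^(ℓ−1), product (−1)^154 = +1.
Via Zolotarev, sign(π_{110}) = (110|157) = +1.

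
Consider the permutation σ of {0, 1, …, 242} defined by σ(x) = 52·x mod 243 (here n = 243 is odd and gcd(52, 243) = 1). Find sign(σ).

Trace 139: π^k(139) = [139, 181, 178, 22, 172, 196, 229] for k=0..6.
Decompose π into cycles: lengths [81, 81, 27, 27, 9, 9, 3, 3, 1, 1, 1] (11 cycles, including the fixed point 0).
243 − 11 = 232 transpositions; sign(π) = (−1)^232 = +1.

+1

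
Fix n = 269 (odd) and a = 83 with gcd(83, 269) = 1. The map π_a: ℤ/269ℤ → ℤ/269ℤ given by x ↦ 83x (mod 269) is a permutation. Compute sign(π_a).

-1

Trace 171: π^k(171) = [171, 205, 68, 264, 123, 256, 266] for k=0..6.
Cycle type of π: 268 + 1; total 2 cycles.
sign(π) = (−1)^{n − #cycles} = (−1)^{269−2} = (−1)^267 = -1.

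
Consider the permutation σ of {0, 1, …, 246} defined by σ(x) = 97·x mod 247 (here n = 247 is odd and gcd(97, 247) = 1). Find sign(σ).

Orbit of 35 under x↦97x: [35, 184, 64, 33, 237, 18, 17]… (length divides ord_247(97)).
Decompose π into cycles: lengths [36, 36, 36, 36, 36, 36, 18, 12, 1] (9 cycles, including the fixed point 0).
9 cycles on 247: each ℓ→(−1)^(ℓ−1), product (−1)^238 = +1.
(97|247)_J = +1 (Zolotarev's lemma cross-check).

+1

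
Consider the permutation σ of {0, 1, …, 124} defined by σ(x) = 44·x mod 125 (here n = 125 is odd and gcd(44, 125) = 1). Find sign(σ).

Orbit of 89 under x↦44x: [89, 41, 54, 1, 44, 61, 59]… (length divides ord_125(44)).
Cycle lengths of π_44 on ℤ/125ℤ: [50, 50, 10, 10, 2, 2, 1]; 7 cycles in total.
125 − 7 = 118 transpositions; sign(π) = (−1)^118 = +1.

+1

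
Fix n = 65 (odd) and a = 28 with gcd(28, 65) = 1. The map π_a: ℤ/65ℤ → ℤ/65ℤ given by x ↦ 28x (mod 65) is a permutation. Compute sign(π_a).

+1

Trace 7: π^k(7) = [7, 1, 28, 4, 47, 16, 58] for k=0..6.
Decompose π into cycles: lengths [12, 12, 12, 12, 12, 4, 1] (7 cycles, including the fixed point 0).
n − c = 65 − 7 = 58; sign = (−1)^58 = +1.
Check: (28/65) = +1 by Zolotarev.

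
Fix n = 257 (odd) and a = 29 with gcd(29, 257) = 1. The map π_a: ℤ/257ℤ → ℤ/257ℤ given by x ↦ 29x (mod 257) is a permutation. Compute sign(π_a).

Start at x=95: 95 → 185 → 225 → 100 → 73 → 61 → 227 → … (one orbit).
Decompose π into cycles: lengths [128, 128, 1] (3 cycles, including the fixed point 0).
sign(π) = (−1)^{n − #cycles} = (−1)^{257−3} = (−1)^254 = +1.
(29|257)_J = +1 (Zolotarev's lemma cross-check).

+1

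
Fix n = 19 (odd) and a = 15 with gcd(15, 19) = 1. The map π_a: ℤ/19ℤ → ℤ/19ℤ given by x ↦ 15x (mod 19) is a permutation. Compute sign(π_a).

Start at x=5: 5 → 18 → 4 → 3 → 7 → 10 → 17 → … (one orbit).
2 cycles of lengths [18, 1].
2 cycles on 19: each ℓ→(−1)^(ℓ−1), product (−1)^17 = -1.
Via Zolotarev, sign(π_{15}) = (15|19) = -1.

-1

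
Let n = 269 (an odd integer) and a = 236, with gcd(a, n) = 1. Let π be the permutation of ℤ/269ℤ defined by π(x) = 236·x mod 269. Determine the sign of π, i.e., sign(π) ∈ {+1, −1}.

-1

Start at x=50: 50 → 233 → 112 → 70 → 111 → 103 → 98 → … (one orbit).
π_236 has 2 disjoint cycles with lengths [268, 1] on {0,…,268}.
Σ(ℓ_i−1) = 269−2 = 267; sign = (−1)^267 = -1.
(236|269)_J = -1 (Zolotarev's lemma cross-check).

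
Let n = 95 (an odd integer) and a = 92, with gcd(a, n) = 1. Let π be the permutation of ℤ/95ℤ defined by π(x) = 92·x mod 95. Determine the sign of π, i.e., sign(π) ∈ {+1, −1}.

-1

Orbit of 62 under x↦92x: [62, 4, 83, 36, 82, 39, 73]… (length divides ord_95(92)).
Cycle lengths of π_92 on ℤ/95ℤ: [36, 36, 9, 9, 4, 1]; 6 cycles in total.
95 − 6 = 89 transpositions; sign(π) = (−1)^89 = -1.
(92|95)_J = -1 (Zolotarev's lemma cross-check).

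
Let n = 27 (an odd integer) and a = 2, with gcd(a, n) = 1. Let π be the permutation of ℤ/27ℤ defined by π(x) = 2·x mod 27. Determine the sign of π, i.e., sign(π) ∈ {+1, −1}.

Trace 2: π^k(2) = [2, 4, 8, 16, 5, 10, 20] for k=0..6.
Cycle type of π: 18 + 6 + 2 + 1; total 4 cycles.
27 − 4 = 23 transpositions; sign(π) = (−1)^23 = -1.

-1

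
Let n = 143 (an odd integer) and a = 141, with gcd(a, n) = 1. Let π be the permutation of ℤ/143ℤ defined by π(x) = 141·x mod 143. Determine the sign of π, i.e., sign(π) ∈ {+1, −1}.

Start at x=23: 23 → 97 → 92 → 102 → 82 → 122 → 42 → … (one orbit).
Decompose π into cycles: lengths [60, 60, 12, 5, 5, 1] (6 cycles, including the fixed point 0).
With 6 cycles on 143 points, sign = (−1)^{143−6} = -1.

-1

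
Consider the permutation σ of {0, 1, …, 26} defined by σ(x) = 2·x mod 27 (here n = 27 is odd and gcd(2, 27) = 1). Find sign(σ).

Trace 26: π^k(26) = [26, 25, 23, 19, 11, 22, 17] for k=0..6.
4 cycles of lengths [18, 6, 2, 1].
Σ(ℓ_i−1) = 27−4 = 23; sign = (−1)^23 = -1.
Via Zolotarev, sign(π_{2}) = (2|27) = -1.

-1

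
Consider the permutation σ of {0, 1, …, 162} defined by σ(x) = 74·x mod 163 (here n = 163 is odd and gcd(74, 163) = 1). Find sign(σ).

+1

Trace 113: π^k(113) = [113, 49, 40, 26, 131, 77, 156] for k=0..6.
The orbit structure of x ↦ 74x mod 163: 3 orbits of sizes [81, 81, 1].
3 cycles on 163: each ℓ→(−1)^(ℓ−1), product (−1)^160 = +1.
Check: (74/163) = +1 by Zolotarev.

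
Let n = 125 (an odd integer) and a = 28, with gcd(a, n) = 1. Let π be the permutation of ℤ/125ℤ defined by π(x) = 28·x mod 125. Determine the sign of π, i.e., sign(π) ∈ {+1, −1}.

-1

Orbit of 84 under x↦28x: [84, 102, 106, 93, 104, 37, 36]… (length divides ord_125(28)).
Decompose π into cycles: lengths [100, 20, 4, 1] (4 cycles, including the fixed point 0).
With 4 cycles on 125 points, sign = (−1)^{125−4} = -1.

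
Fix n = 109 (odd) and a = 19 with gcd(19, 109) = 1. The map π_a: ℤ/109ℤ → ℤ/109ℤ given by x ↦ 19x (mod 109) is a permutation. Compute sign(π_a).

Start at x=27: 27 → 77 → 46 → 2 → 38 → 68 → 93 → … (one orbit).
Cycle lengths of π_19 on ℤ/109ℤ: [36, 36, 36, 1]; 4 cycles in total.
n − c = 109 − 4 = 105; sign = (−1)^105 = -1.

-1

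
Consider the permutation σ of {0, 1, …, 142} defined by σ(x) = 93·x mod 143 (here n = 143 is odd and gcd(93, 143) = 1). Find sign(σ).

Start at x=23: 23 → 137 → 14 → 15 → 108 → 34 → 16 → … (one orbit).
Decompose π into cycles: lengths [60, 60, 12, 5, 5, 1] (6 cycles, including the fixed point 0).
n − c = 143 − 6 = 137; sign = (−1)^137 = -1.
Via Zolotarev, sign(π_{93}) = (93|143) = -1.

-1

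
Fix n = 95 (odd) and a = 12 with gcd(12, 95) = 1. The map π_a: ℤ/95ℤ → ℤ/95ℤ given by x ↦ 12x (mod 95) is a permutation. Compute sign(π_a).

Orbit of 64 under x↦12x: [64, 8, 1, 12, 49, 18, 26]… (length divides ord_95(12)).
Decompose π into cycles: lengths [12, 12, 12, 12, 12, 12, 6, 6, 6, 4, 1] (11 cycles, including the fixed point 0).
sign(π) = (−1)^{n − #cycles} = (−1)^{95−11} = (−1)^84 = +1.
The Jacobi symbol (12|95) = +1 (Zolotarev) agrees.

+1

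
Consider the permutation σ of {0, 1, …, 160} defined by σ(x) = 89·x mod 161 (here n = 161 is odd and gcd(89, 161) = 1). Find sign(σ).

Trace 72: π^k(72) = [72, 129, 50, 103, 151, 76, 2] for k=0..6.
Cycle lengths of π_89 on ℤ/161ℤ: [66, 66, 22, 6, 1]; 5 cycles in total.
sign(π) = (−1)^{n − #cycles} = (−1)^{161−5} = (−1)^156 = +1.

+1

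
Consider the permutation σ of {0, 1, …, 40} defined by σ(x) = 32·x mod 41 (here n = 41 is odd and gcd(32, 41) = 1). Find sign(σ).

Orbit of 1 under x↦32x: [1, 32, 40, 9]… (length divides ord_41(32)).
The orbit structure of x ↦ 32x mod 41: 11 orbits of sizes [4, 4, 4, 4, 4, 4, 4, 4, 4, 4, 1].
n − c = 41 − 11 = 30; sign = (−1)^30 = +1.
Check: (32/41) = +1 by Zolotarev.

+1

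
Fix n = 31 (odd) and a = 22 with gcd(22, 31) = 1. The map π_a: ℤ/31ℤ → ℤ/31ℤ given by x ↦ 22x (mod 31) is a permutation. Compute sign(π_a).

-1

Start at x=12: 12 → 16 → 11 → 25 → 23 → 10 → 3 → … (one orbit).
π_22 has 2 disjoint cycles with lengths [30, 1] on {0,…,30}.
Σ(ℓ_i−1) = 31−2 = 29; sign = (−1)^29 = -1.
(22|31)_J = -1 (Zolotarev's lemma cross-check).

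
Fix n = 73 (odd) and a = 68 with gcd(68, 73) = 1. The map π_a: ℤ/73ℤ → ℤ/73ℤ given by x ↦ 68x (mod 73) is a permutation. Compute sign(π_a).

-1

Trace 60: π^k(60) = [60, 65, 40, 19, 51, 37, 34] for k=0..6.
The orbit structure of x ↦ 68x mod 73: 2 orbits of sizes [72, 1].
sign(π) = (−1)^{n − #cycles} = (−1)^{73−2} = (−1)^71 = -1.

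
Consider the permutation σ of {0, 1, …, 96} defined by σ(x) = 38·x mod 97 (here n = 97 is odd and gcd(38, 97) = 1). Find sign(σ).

Trace 69: π^k(69) = [69, 3, 17, 64, 7, 72, 20] for k=0..6.
The orbit structure of x ↦ 38x mod 97: 2 orbits of sizes [96, 1].
97 − 2 = 95 transpositions; sign(π) = (−1)^95 = -1.

-1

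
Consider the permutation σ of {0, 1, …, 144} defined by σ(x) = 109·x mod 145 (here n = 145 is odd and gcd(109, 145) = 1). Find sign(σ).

Orbit of 36 under x↦109x: [36, 9, 111, 64, 16, 4, 1]… (length divides ord_145(109)).
Cycle lengths of π_109 on ℤ/145ℤ: [14, 14, 14, 14, 14, 14, 14, 14, 14, 14, 2, 2, 1]; 13 cycles in total.
sign(π) = (−1)^{n − #cycles} = (−1)^{145−13} = (−1)^132 = +1.

+1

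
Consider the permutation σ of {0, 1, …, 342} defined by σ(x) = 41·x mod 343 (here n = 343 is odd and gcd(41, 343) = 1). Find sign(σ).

Orbit of 321 under x↦41x: [321, 127, 62, 141, 293, 8, 328]… (length divides ord_343(41)).
π_41 has 10 disjoint cycles with lengths [98, 98, 98, 14, 14, 14, 2, 2, 2, 1] on {0,…,342}.
343 − 10 = 333 transpositions; sign(π) = (−1)^333 = -1.
Via Zolotarev, sign(π_{41}) = (41|343) = -1.

-1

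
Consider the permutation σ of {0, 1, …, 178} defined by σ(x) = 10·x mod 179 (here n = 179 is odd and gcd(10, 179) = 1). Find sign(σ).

-1

Start at x=105: 105 → 155 → 118 → 106 → 165 → 39 → 32 → … (one orbit).
Decompose π into cycles: lengths [178, 1] (2 cycles, including the fixed point 0).
2 cycles on 179: each ℓ→(−1)^(ℓ−1), product (−1)^177 = -1.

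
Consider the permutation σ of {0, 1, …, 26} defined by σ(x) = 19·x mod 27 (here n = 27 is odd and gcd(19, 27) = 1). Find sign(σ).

Start at x=1: 1 → 19 → 10 → 1 (one orbit).
The orbit structure of x ↦ 19x mod 27: 15 orbits of sizes [3, 3, 3, 3, 3, 3, 1, 1, 1, 1, 1, 1, 1, 1, 1].
sign(π) = (−1)^{n − #cycles} = (−1)^{27−15} = (−1)^12 = +1.

+1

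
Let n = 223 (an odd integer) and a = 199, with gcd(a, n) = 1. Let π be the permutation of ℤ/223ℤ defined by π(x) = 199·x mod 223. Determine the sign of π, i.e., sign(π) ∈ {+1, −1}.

+1

Start at x=1: 1 → 199 → 130 → 2 → 175 → 37 → 4 → … (one orbit).
π_199 has 3 disjoint cycles with lengths [111, 111, 1] on {0,…,222}.
sign(π) = (−1)^{n − #cycles} = (−1)^{223−3} = (−1)^220 = +1.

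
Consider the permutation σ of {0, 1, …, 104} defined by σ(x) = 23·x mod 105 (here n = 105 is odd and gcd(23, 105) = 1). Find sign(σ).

Start at x=53: 53 → 64 → 2 → 46 → 8 → 79 → 32 → … (one orbit).
Cycle type of π: 12×6 + 6×2 + 4×3 + 3×2 + 2 + 1; total 15 cycles.
sign(π) = (−1)^{n − #cycles} = (−1)^{105−15} = (−1)^90 = +1.

+1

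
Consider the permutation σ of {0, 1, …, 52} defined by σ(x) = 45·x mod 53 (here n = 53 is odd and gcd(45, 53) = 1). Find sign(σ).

Start at x=3: 3 → 29 → 33 → 1 → 45 → 11 → 18 → … (one orbit).
Cycle lengths of π_45 on ℤ/53ℤ: [52, 1]; 2 cycles in total.
With 2 cycles on 53 points, sign = (−1)^{53−2} = -1.
(45|53)_J = -1 (Zolotarev's lemma cross-check).

-1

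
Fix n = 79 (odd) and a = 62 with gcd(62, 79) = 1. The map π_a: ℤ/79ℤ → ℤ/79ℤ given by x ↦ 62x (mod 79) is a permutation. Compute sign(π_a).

Start at x=8: 8 → 22 → 21 → 38 → 65 → 1 → 62 → … (one orbit).
π_62 has 7 disjoint cycles with lengths [13, 13, 13, 13, 13, 13, 1] on {0,…,78}.
sign(π) = (−1)^{n − #cycles} = (−1)^{79−7} = (−1)^72 = +1.

+1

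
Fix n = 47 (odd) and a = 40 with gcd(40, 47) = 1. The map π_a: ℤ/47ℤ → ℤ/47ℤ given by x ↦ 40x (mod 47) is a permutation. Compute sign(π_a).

Start at x=1: 1 → 40 → 2 → 33 → 4 → 19 → 8 → … (one orbit).
Cycle lengths of π_40 on ℤ/47ℤ: [46, 1]; 2 cycles in total.
sign(π) = (−1)^{n − #cycles} = (−1)^{47−2} = (−1)^45 = -1.
Via Zolotarev, sign(π_{40}) = (40|47) = -1.

-1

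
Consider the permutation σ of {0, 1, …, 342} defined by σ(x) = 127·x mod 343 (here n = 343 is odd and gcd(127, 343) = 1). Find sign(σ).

+1

Trace 288: π^k(288) = [288, 218, 246, 29, 253, 232, 309] for k=0..6.
Cycle type of π: 49×6 + 7×6 + 1×7; total 19 cycles.
n − c = 343 − 19 = 324; sign = (−1)^324 = +1.
(127|343)_J = +1 (Zolotarev's lemma cross-check).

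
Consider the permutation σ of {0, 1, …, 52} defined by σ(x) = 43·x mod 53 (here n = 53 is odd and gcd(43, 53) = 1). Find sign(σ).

+1

Trace 28: π^k(28) = [28, 38, 44, 37, 1, 43, 47] for k=0..6.
3 cycles of lengths [26, 26, 1].
Σ(ℓ_i−1) = 53−3 = 50; sign = (−1)^50 = +1.
(43|53)_J = +1 (Zolotarev's lemma cross-check).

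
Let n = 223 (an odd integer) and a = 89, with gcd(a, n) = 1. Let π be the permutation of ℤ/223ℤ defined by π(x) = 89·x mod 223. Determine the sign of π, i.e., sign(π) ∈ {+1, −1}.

+1

Start at x=69: 69 → 120 → 199 → 94 → 115 → 200 → 183 → … (one orbit).
π_89 has 3 disjoint cycles with lengths [111, 111, 1] on {0,…,222}.
223 − 3 = 220 transpositions; sign(π) = (−1)^220 = +1.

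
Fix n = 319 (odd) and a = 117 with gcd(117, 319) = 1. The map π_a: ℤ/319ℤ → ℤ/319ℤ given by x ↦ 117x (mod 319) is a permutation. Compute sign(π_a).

Orbit of 175 under x↦117x: [175, 59, 204, 262, 30, 1, 117]… (length divides ord_319(117)).
π_117 has 58 disjoint cycles with lengths [10, 10, 10, 10, 10, 10, 10, 10, 10, 10, 10, 10, 10, 10, 10, 10, 10, 10, 10, 10, 10, 10, 10, 10, 10, 10, 10, 10, 10, 1, 1, 1, 1, 1, 1, 1, 1, 1, 1, 1, 1, 1, 1, 1, 1, 1, 1, 1, 1, 1, 1, 1, 1, 1, 1, 1, 1, 1] on {0,…,318}.
319 − 58 = 261 transpositions; sign(π) = (−1)^261 = -1.
Zolotarev: (117|319) = -1, matching the cycle-count sign.

-1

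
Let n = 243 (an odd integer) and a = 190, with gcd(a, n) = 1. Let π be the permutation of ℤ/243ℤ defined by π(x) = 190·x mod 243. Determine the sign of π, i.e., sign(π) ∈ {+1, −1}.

Orbit of 28 under x↦190x: [28, 217, 163, 109, 55, 1, 190]… (length divides ord_243(190)).
The orbit structure of x ↦ 190x mod 243: 63 orbits of sizes [9, 9, 9, 9, 9, 9, 9, 9, 9, 9, 9, 9, 9, 9, 9, 9, 9, 9, 3, 3, 3, 3, 3, 3, 3, 3, 3, 3, 3, 3, 3, 3, 3, 3, 3, 3, 1, 1, 1, 1, 1, 1, 1, 1, 1, 1, 1, 1, 1, 1, 1, 1, 1, 1, 1, 1, 1, 1, 1, 1, 1, 1, 1].
With 63 cycles on 243 points, sign = (−1)^{243−63} = +1.
The Jacobi symbol (190|243) = +1 (Zolotarev) agrees.

+1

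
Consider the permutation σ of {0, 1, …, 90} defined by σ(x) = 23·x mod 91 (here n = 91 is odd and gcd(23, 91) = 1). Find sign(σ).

Start at x=64: 64 → 16 → 4 → 1 → 23 → 74 → 64 (one orbit).
π_23 has 17 disjoint cycles with lengths [6, 6, 6, 6, 6, 6, 6, 6, 6, 6, 6, 6, 6, 6, 3, 3, 1] on {0,…,90}.
n − c = 91 − 17 = 74; sign = (−1)^74 = +1.

+1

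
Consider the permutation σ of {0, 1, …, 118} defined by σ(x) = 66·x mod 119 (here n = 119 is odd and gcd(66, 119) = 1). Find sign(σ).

Start at x=26: 26 → 50 → 87 → 30 → 76 → 18 → 117 → … (one orbit).
8 cycles of lengths [24, 24, 24, 24, 8, 8, 6, 1].
Σ(ℓ_i−1) = 119−8 = 111; sign = (−1)^111 = -1.
(66|119)_J = -1 (Zolotarev's lemma cross-check).

-1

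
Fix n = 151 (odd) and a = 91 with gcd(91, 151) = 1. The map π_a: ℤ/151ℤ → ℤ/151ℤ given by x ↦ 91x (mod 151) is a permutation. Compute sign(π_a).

Start at x=64: 64 → 86 → 125 → 50 → 20 → 8 → 124 → … (one orbit).
Decompose π into cycles: lengths [25, 25, 25, 25, 25, 25, 1] (7 cycles, including the fixed point 0).
sign(π) = (−1)^{n − #cycles} = (−1)^{151−7} = (−1)^144 = +1.

+1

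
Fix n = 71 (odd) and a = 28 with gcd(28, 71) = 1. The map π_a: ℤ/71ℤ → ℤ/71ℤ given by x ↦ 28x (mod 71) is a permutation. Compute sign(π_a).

-1

Start at x=41: 41 → 12 → 52 → 36 → 14 → 37 → 42 → … (one orbit).
2 cycles of lengths [70, 1].
With 2 cycles on 71 points, sign = (−1)^{71−2} = -1.
(28|71)_J = -1 (Zolotarev's lemma cross-check).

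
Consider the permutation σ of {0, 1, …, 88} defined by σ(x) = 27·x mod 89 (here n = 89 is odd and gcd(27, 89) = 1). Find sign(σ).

Start at x=62: 62 → 72 → 75 → 67 → 29 → 71 → 48 → … (one orbit).
π_27 has 2 disjoint cycles with lengths [88, 1] on {0,…,88}.
Σ(ℓ_i−1) = 89−2 = 87; sign = (−1)^87 = -1.
The Jacobi symbol (27|89) = -1 (Zolotarev) agrees.

-1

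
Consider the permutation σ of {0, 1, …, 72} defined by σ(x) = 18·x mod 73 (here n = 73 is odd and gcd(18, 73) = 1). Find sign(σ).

Start at x=41: 41 → 8 → 71 → 37 → 9 → 16 → 69 → … (one orbit).
The orbit structure of x ↦ 18x mod 73: 5 orbits of sizes [18, 18, 18, 18, 1].
n − c = 73 − 5 = 68; sign = (−1)^68 = +1.
Zolotarev: (18|73) = +1, matching the cycle-count sign.

+1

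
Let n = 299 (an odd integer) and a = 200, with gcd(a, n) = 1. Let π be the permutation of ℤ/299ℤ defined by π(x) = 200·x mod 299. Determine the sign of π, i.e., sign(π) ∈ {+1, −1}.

-1

Start at x=213: 213 → 142 → 294 → 196 → 31 → 220 → 47 → … (one orbit).
π_200 has 12 disjoint cycles with lengths [44, 44, 44, 44, 44, 44, 11, 11, 4, 4, 4, 1] on {0,…,298}.
n − c = 299 − 12 = 287; sign = (−1)^287 = -1.
Via Zolotarev, sign(π_{200}) = (200|299) = -1.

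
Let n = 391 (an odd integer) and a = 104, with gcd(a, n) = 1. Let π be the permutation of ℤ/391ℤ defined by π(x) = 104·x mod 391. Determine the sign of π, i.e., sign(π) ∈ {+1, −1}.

Orbit of 35 under x↦104x: [35, 121, 72, 59, 271, 32, 200]… (length divides ord_391(104)).
Decompose π into cycles: lengths [88, 88, 88, 88, 11, 11, 8, 8, 1] (9 cycles, including the fixed point 0).
n − c = 391 − 9 = 382; sign = (−1)^382 = +1.

+1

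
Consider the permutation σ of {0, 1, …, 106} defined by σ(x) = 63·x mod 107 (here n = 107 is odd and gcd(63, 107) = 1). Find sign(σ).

Orbit of 88 under x↦63x: [88, 87, 24, 14, 26, 33, 46]… (length divides ord_107(63)).
The orbit structure of x ↦ 63x mod 107: 2 orbits of sizes [106, 1].
n − c = 107 − 2 = 105; sign = (−1)^105 = -1.
(63|107)_J = -1 (Zolotarev's lemma cross-check).

-1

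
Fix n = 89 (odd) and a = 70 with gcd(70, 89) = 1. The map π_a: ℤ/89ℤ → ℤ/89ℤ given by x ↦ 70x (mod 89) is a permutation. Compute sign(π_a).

Trace 10: π^k(10) = [10, 77, 50, 29, 72, 56, 4] for k=0..6.
2 cycles of lengths [88, 1].
89 − 2 = 87 transpositions; sign(π) = (−1)^87 = -1.
(70|89)_J = -1 (Zolotarev's lemma cross-check).

-1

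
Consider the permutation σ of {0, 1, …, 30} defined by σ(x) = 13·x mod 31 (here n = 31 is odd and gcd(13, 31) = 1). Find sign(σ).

Orbit of 15 under x↦13x: [15, 9, 24, 2, 26, 28, 23]… (length divides ord_31(13)).
The orbit structure of x ↦ 13x mod 31: 2 orbits of sizes [30, 1].
Σ(ℓ_i−1) = 31−2 = 29; sign = (−1)^29 = -1.
Check: (13/31) = -1 by Zolotarev.

-1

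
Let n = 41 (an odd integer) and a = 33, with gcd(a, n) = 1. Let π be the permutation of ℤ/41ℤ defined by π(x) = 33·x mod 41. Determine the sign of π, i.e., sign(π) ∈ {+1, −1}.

Trace 31: π^k(31) = [31, 39, 16, 36, 40, 8, 18] for k=0..6.
3 cycles of lengths [20, 20, 1].
n − c = 41 − 3 = 38; sign = (−1)^38 = +1.

+1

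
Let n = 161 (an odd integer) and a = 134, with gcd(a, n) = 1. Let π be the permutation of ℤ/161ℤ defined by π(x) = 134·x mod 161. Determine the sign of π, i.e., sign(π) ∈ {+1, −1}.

Orbit of 15 under x↦134x: [15, 78, 148, 29, 22, 50, 99]… (length divides ord_161(134)).
Cycle type of π: 22×7 + 1×7; total 14 cycles.
161 − 14 = 147 transpositions; sign(π) = (−1)^147 = -1.

-1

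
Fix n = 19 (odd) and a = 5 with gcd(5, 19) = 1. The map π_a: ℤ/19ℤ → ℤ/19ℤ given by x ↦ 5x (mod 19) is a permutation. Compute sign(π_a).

+1

Trace 4: π^k(4) = [4, 1, 5, 6, 11, 17, 9] for k=0..6.
Cycle lengths of π_5 on ℤ/19ℤ: [9, 9, 1]; 3 cycles in total.
3 cycles on 19: each ℓ→(−1)^(ℓ−1), product (−1)^16 = +1.
(5|19)_J = +1 (Zolotarev's lemma cross-check).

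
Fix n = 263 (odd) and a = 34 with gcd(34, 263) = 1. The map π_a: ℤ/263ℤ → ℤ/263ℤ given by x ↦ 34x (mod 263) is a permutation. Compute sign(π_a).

Start at x=51: 51 → 156 → 44 → 181 → 105 → 151 → 137 → … (one orbit).
Decompose π into cycles: lengths [131, 131, 1] (3 cycles, including the fixed point 0).
n − c = 263 − 3 = 260; sign = (−1)^260 = +1.
Via Zolotarev, sign(π_{34}) = (34|263) = +1.

+1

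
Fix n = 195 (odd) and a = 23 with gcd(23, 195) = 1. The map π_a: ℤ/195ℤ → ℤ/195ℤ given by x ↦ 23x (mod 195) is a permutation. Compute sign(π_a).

Trace 61: π^k(61) = [61, 38, 94, 17, 1, 23, 139] for k=0..6.
Cycle type of π: 12×12 + 6×6 + 4×3 + 2 + 1; total 23 cycles.
Σ(ℓ_i−1) = 195−23 = 172; sign = (−1)^172 = +1.
Check: (23/195) = +1 by Zolotarev.

+1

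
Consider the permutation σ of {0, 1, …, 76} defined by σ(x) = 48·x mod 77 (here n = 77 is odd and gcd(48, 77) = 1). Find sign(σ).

-1

Start at x=15: 15 → 27 → 64 → 69 → 1 → 48 → 71 → … (one orbit).
π_48 has 12 disjoint cycles with lengths [10, 10, 10, 10, 10, 10, 5, 5, 2, 2, 2, 1] on {0,…,76}.
n − c = 77 − 12 = 65; sign = (−1)^65 = -1.
Via Zolotarev, sign(π_{48}) = (48|77) = -1.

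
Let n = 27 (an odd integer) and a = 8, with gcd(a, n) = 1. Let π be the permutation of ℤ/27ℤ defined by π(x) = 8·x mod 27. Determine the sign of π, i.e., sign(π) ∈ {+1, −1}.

Trace 26: π^k(26) = [26, 19, 17, 1, 8, 10] for k=0..5.
Cycle lengths of π_8 on ℤ/27ℤ: [6, 6, 6, 2, 2, 2, 2, 1]; 8 cycles in total.
Σ(ℓ_i−1) = 27−8 = 19; sign = (−1)^19 = -1.
(8|27)_J = -1 (Zolotarev's lemma cross-check).

-1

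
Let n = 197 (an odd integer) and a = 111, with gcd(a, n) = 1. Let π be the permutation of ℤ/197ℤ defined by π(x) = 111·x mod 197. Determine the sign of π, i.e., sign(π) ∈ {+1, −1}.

Trace 32: π^k(32) = [32, 6, 75, 51, 145, 138, 149] for k=0..6.
Cycle lengths of π_111 on ℤ/197ℤ: [196, 1]; 2 cycles in total.
n − c = 197 − 2 = 195; sign = (−1)^195 = -1.
Check: (111/197) = -1 by Zolotarev.

-1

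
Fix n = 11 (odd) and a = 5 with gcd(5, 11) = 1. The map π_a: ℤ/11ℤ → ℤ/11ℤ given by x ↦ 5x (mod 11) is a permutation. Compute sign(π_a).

Trace 1: π^k(1) = [1, 5, 3, 4, 9] for k=0..4.
Cycle lengths of π_5 on ℤ/11ℤ: [5, 5, 1]; 3 cycles in total.
sign(π) = (−1)^{n − #cycles} = (−1)^{11−3} = (−1)^8 = +1.

+1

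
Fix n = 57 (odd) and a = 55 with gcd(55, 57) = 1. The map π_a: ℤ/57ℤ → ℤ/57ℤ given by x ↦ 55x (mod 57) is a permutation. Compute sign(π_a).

+1

Orbit of 49 under x↦55x: [49, 16, 25, 7, 43, 28, 1]… (length divides ord_57(55)).
Cycle type of π: 9×6 + 1×3; total 9 cycles.
With 9 cycles on 57 points, sign = (−1)^{57−9} = +1.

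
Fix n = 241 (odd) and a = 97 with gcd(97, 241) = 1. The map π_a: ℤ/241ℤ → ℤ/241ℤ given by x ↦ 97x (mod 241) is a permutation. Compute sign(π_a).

+1

Trace 150: π^k(150) = [150, 90, 54, 177, 58, 83, 98] for k=0..6.
The orbit structure of x ↦ 97x mod 241: 5 orbits of sizes [60, 60, 60, 60, 1].
sign(π) = (−1)^{n − #cycles} = (−1)^{241−5} = (−1)^236 = +1.
(97|241)_J = +1 (Zolotarev's lemma cross-check).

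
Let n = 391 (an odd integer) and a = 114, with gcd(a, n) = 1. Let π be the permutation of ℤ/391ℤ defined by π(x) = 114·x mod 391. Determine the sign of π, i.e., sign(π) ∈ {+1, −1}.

Start at x=162: 162 → 91 → 208 → 252 → 185 → 367 → 1 → … (one orbit).
Cycle type of π: 16×23 + 2×11 + 1; total 35 cycles.
35 cycles on 391: each ℓ→(−1)^(ℓ−1), product (−1)^356 = +1.

+1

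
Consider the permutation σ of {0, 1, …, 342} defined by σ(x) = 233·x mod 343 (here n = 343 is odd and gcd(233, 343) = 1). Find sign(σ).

+1

Start at x=16: 16 → 298 → 148 → 184 → 340 → 330 → 58 → … (one orbit).
7 cycles of lengths [147, 147, 21, 21, 3, 3, 1].
sign(π) = (−1)^{n − #cycles} = (−1)^{343−7} = (−1)^336 = +1.
(233|343)_J = +1 (Zolotarev's lemma cross-check).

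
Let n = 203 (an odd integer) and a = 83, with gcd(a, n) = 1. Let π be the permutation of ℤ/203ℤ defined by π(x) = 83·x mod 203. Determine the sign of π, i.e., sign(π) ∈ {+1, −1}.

-1

Orbit of 146 under x↦83x: [146, 141, 132, 197, 111, 78, 181]… (length divides ord_203(83)).
Decompose π into cycles: lengths [14, 14, 14, 14, 14, 14, 14, 14, 14, 14, 14, 14, 7, 7, 7, 7, 2, 2, 2, 1] (20 cycles, including the fixed point 0).
With 20 cycles on 203 points, sign = (−1)^{203−20} = -1.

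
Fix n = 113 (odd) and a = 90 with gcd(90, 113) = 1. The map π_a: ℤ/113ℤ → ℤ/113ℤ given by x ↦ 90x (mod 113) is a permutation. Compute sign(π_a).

Trace 81: π^k(81) = [81, 58, 22, 59, 112, 23, 36] for k=0..6.
Cycle lengths of π_90 on ℤ/113ℤ: [112, 1]; 2 cycles in total.
113 − 2 = 111 transpositions; sign(π) = (−1)^111 = -1.
(90|113)_J = -1 (Zolotarev's lemma cross-check).

-1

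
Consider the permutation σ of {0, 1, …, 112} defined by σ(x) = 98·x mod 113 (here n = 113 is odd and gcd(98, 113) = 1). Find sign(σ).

+1

Trace 1: π^k(1) = [1, 98, 112, 15] for k=0..3.
Cycle type of π: 4×28 + 1; total 29 cycles.
n − c = 113 − 29 = 84; sign = (−1)^84 = +1.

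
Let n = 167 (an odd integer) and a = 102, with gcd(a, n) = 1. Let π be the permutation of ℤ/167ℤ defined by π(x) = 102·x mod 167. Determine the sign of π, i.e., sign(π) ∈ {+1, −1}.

Orbit of 8 under x↦102x: [8, 148, 66, 52, 127, 95, 4]… (length divides ord_167(102)).
2 cycles of lengths [166, 1].
167 − 2 = 165 transpositions; sign(π) = (−1)^165 = -1.
The Jacobi symbol (102|167) = -1 (Zolotarev) agrees.

-1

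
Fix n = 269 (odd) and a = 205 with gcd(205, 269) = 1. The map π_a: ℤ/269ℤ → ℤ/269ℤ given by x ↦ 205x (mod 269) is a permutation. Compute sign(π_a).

Orbit of 213 under x↦205x: [213, 87, 81, 196, 99, 120, 121]… (length divides ord_269(205)).
Cycle type of π: 67×4 + 1; total 5 cycles.
Σ(ℓ_i−1) = 269−5 = 264; sign = (−1)^264 = +1.
Via Zolotarev, sign(π_{205}) = (205|269) = +1.

+1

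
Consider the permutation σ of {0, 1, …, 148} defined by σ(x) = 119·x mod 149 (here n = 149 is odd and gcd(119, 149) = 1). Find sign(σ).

Start at x=110: 110 → 127 → 64 → 17 → 86 → 102 → 69 → … (one orbit).
Cycle lengths of π_119 on ℤ/149ℤ: [74, 74, 1]; 3 cycles in total.
Σ(ℓ_i−1) = 149−3 = 146; sign = (−1)^146 = +1.

+1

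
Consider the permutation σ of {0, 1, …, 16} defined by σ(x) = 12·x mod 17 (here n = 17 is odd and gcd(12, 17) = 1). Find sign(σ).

Trace 8: π^k(8) = [8, 11, 13, 3, 2, 7, 16] for k=0..6.
Cycle lengths of π_12 on ℤ/17ℤ: [16, 1]; 2 cycles in total.
With 2 cycles on 17 points, sign = (−1)^{17−2} = -1.

-1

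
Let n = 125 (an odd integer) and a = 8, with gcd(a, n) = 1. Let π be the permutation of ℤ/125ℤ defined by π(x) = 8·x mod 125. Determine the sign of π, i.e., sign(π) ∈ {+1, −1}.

Orbit of 21 under x↦8x: [21, 43, 94, 2, 16, 3, 24]… (length divides ord_125(8)).
4 cycles of lengths [100, 20, 4, 1].
4 cycles on 125: each ℓ→(−1)^(ℓ−1), product (−1)^121 = -1.
(8|125)_J = -1 (Zolotarev's lemma cross-check).

-1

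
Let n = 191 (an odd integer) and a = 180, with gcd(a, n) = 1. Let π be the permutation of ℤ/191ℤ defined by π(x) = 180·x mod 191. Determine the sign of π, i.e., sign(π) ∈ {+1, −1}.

+1

Start at x=5: 5 → 136 → 32 → 30 → 52 → 1 → 180 → … (one orbit).
Decompose π into cycles: lengths [19, 19, 19, 19, 19, 19, 19, 19, 19, 19, 1] (11 cycles, including the fixed point 0).
With 11 cycles on 191 points, sign = (−1)^{191−11} = +1.
Via Zolotarev, sign(π_{180}) = (180|191) = +1.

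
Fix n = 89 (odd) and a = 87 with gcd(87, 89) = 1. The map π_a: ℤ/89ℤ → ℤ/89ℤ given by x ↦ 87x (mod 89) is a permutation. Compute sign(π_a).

Start at x=87: 87 → 4 → 81 → 16 → 57 → 64 → 50 → … (one orbit).
The orbit structure of x ↦ 87x mod 89: 5 orbits of sizes [22, 22, 22, 22, 1].
Σ(ℓ_i−1) = 89−5 = 84; sign = (−1)^84 = +1.
Via Zolotarev, sign(π_{87}) = (87|89) = +1.

+1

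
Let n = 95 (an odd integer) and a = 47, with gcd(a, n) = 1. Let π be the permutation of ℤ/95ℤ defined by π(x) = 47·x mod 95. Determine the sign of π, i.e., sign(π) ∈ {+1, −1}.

-1

Start at x=6: 6 → 92 → 49 → 23 → 36 → 77 → 9 → … (one orbit).
Decompose π into cycles: lengths [36, 36, 9, 9, 4, 1] (6 cycles, including the fixed point 0).
With 6 cycles on 95 points, sign = (−1)^{95−6} = -1.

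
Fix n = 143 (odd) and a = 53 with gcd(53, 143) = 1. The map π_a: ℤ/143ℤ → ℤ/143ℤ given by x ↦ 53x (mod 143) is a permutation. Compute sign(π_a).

+1

Start at x=27: 27 → 1 → 53 → 92 → 14 → 27 (one orbit).
Cycle type of π: 5×26 + 1×13; total 39 cycles.
Σ(ℓ_i−1) = 143−39 = 104; sign = (−1)^104 = +1.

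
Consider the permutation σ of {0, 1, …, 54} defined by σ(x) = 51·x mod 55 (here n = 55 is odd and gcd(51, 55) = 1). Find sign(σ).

-1

Trace 41: π^k(41) = [41, 1, 51, 16, 46, 36, 21] for k=0..6.
The orbit structure of x ↦ 51x mod 55: 10 orbits of sizes [10, 10, 10, 10, 10, 1, 1, 1, 1, 1].
sign(π) = (−1)^{n − #cycles} = (−1)^{55−10} = (−1)^45 = -1.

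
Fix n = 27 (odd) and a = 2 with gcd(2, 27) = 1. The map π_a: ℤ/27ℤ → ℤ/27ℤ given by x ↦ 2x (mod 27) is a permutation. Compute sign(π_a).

-1

Start at x=23: 23 → 19 → 11 → 22 → 17 → 7 → 14 → … (one orbit).
Decompose π into cycles: lengths [18, 6, 2, 1] (4 cycles, including the fixed point 0).
Σ(ℓ_i−1) = 27−4 = 23; sign = (−1)^23 = -1.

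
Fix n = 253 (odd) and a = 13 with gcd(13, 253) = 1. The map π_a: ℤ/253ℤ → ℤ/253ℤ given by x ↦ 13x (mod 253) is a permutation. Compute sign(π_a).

Trace 192: π^k(192) = [192, 219, 64, 73, 190, 193, 232] for k=0..6.
π_13 has 6 disjoint cycles with lengths [110, 110, 11, 11, 10, 1] on {0,…,252}.
sign(π) = (−1)^{n − #cycles} = (−1)^{253−6} = (−1)^247 = -1.

-1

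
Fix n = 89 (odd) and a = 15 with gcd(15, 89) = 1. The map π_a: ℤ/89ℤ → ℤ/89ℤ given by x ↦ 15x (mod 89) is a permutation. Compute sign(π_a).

-1

Start at x=31: 31 → 20 → 33 → 50 → 38 → 36 → 6 → … (one orbit).
2 cycles of lengths [88, 1].
89 − 2 = 87 transpositions; sign(π) = (−1)^87 = -1.
Via Zolotarev, sign(π_{15}) = (15|89) = -1.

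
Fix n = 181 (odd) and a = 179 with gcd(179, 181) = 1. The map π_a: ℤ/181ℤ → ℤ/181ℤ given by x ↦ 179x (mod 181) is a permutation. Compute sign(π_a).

Orbit of 104 under x↦179x: [104, 154, 54, 73, 35, 111, 140]… (length divides ord_181(179)).
Cycle lengths of π_179 on ℤ/181ℤ: [180, 1]; 2 cycles in total.
n − c = 181 − 2 = 179; sign = (−1)^179 = -1.
Via Zolotarev, sign(π_{179}) = (179|181) = -1.

-1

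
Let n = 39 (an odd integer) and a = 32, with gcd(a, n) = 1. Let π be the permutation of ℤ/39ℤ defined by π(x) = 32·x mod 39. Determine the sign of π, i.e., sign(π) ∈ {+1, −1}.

Orbit of 25 under x↦32x: [25, 20, 16, 5, 4, 11, 1]… (length divides ord_39(32)).
Decompose π into cycles: lengths [12, 12, 12, 2, 1] (5 cycles, including the fixed point 0).
n − c = 39 − 5 = 34; sign = (−1)^34 = +1.
(32|39)_J = +1 (Zolotarev's lemma cross-check).

+1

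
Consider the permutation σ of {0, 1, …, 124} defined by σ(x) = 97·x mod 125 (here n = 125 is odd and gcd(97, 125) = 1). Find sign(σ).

Trace 92: π^k(92) = [92, 49, 3, 41, 102, 19, 93] for k=0..6.
Cycle type of π: 100 + 20 + 4 + 1; total 4 cycles.
4 cycles on 125: each ℓ→(−1)^(ℓ−1), product (−1)^121 = -1.

-1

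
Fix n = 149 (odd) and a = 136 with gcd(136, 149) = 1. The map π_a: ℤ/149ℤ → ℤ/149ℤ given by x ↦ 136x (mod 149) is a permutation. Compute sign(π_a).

-1

Start at x=104: 104 → 138 → 143 → 78 → 29 → 70 → 133 → … (one orbit).
π_136 has 2 disjoint cycles with lengths [148, 1] on {0,…,148}.
With 2 cycles on 149 points, sign = (−1)^{149−2} = -1.
(136|149)_J = -1 (Zolotarev's lemma cross-check).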